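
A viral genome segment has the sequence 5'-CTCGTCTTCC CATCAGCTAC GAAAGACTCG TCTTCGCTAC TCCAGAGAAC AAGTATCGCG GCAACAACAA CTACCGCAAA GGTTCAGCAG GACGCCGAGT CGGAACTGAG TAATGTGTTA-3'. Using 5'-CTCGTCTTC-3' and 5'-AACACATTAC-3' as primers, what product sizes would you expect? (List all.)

The forward primer CTCGTCTTC matches the top strand at positions 1–9, 27–35.
The reverse primer's reverse complement is GTAATGTGTT, matching at positions 110–119.
Each forward site pairs with the reverse site to give a product ending at position 119: sizes 119, 93 bp.

119 bp, 93 bp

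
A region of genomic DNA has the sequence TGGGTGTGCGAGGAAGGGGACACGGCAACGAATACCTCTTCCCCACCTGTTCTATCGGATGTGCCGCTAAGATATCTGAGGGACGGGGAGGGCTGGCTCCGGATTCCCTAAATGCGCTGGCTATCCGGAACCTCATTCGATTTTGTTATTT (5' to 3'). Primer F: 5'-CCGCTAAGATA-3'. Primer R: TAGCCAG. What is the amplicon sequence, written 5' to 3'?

5'-CCGCTAAGATATCTGAGGGACGGGGAGGGCTGGCTCCGGATTCCCTAAATGCGCTGGCTA-3'

The forward primer matches the template at positions 64–74.
Taking the reverse complement of TAGCCAG gives CTGGCTA, found at positions 117–123 on the template; the primer anneals here to the top strand with its 3' end pointing upstream.
The product is the template from position 64 through 123 (60 bp).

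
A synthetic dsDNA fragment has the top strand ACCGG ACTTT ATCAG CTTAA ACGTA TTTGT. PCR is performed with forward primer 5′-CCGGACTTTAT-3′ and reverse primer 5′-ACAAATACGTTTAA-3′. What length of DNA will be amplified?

The forward primer matches the template at positions 2–12.
Reverse complement of the reverse primer: TTAAACGTATTTGT. This occurs on the top strand at positions 17–30.
Product length = (reverse-primer end) − (forward-primer start) + 1 = 30 − 2 + 1 = 29 bp.

29 bp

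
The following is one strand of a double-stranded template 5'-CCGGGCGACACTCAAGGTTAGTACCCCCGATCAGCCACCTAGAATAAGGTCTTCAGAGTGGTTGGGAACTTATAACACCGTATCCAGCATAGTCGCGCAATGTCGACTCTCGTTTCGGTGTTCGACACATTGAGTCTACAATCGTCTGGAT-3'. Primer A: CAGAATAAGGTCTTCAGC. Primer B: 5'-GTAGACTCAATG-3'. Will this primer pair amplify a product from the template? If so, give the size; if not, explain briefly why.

No product — primer A has no binding site in the template.

Primer A (CAGAATAAGGTCTTCAGC) does not match the top strand, and its reverse complement GCTGAAGACCTTATTCTG does not match either.
With no annealing site for primer A, no amplification occurs.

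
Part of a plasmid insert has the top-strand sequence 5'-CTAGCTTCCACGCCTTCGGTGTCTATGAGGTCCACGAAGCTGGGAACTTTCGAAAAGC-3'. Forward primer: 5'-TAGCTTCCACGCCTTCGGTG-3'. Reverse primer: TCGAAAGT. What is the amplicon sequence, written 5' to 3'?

5'-TAGCTTCCACGCCTTCGGTGTCTATGAGGTCCACGAAGCTGGGAACTTTCGA-3'

Forward primer TAGCTTCCACGCCTTCGGTG is found on the top strand at positions 2–21.
Reverse complement of the reverse primer: ACTTTCGA. This occurs on the top strand at positions 46–53.
The product is the template from position 2 through 53 (52 bp).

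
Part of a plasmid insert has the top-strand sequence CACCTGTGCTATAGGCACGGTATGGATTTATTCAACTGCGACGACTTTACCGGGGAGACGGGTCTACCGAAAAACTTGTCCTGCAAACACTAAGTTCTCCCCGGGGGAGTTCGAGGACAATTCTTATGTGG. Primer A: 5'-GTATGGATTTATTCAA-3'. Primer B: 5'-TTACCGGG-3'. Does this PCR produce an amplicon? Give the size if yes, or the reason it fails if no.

No product — both primers anneal to the same strand and extend in the same direction.

Primer A (GTATGGATTTATTCAA) matches the top strand at positions 20–35 (3' end points downstream).
Primer B (TTACCGGG) also matches the top strand directly, at positions 47–54 — its reverse complement CCCGGTAA is not present.
Both primers anneal to the bottom strand with 3' ends pointing the same way, so neither can prime synthesis back toward the other.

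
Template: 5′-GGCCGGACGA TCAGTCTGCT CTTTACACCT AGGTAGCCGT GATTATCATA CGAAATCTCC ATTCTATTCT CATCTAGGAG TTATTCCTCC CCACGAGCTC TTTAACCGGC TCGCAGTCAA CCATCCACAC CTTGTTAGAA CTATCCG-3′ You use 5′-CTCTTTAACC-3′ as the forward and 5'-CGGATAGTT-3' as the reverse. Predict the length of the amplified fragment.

Scanning the template, CTCTTTAACC occurs at positions 98–107; this primer anneals to the bottom strand there with its 3' end pointing downstream.
Reverse complement of the reverse primer: AACTATCCG. This occurs on the top strand at positions 139–147.
The product runs from position 98 to position 147, so its length is 147 − 98 + 1 = 50 bp.

50 bp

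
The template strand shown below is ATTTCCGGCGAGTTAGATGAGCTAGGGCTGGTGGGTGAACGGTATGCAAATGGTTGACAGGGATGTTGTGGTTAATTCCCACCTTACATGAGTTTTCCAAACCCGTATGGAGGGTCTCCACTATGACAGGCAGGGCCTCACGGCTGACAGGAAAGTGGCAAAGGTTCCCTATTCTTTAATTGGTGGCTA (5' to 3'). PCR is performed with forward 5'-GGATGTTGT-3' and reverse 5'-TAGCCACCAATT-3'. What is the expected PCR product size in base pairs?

Scanning the template, GGATGTTGT occurs at positions 61–69; this primer anneals to the bottom strand there with its 3' end pointing downstream.
Taking the reverse complement of TAGCCACCAATT gives AATTGGTGGCTA, found at positions 178–189 on the template; the primer anneals here to the top strand with its 3' end pointing upstream.
Amplicon spans positions 61–189: 129 bp.

129 bp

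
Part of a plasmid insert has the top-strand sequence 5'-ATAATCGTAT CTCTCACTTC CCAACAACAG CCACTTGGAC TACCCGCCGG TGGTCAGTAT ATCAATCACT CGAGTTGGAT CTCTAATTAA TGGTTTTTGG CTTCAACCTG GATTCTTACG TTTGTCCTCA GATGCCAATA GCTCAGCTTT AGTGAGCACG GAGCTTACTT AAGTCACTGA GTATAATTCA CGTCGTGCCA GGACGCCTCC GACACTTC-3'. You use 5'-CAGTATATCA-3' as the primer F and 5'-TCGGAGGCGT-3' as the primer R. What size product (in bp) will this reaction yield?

The forward primer matches the template at positions 55–64.
Taking the reverse complement of TCGGAGGCGT gives ACGCCTCCGA, found at positions 203–212 on the template; the primer anneals here to the top strand with its 3' end pointing upstream.
Amplicon spans positions 55–212: 158 bp.

158 bp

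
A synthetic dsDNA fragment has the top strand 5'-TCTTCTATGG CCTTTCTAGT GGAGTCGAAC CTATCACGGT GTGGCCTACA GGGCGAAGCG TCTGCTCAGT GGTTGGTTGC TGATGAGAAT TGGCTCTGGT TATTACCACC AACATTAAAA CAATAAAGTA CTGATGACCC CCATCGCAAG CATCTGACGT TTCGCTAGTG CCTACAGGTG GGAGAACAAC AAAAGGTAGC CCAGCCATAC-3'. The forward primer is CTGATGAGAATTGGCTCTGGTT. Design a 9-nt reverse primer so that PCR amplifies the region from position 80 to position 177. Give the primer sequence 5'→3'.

The product's 3' end on the top strand is position 177.
The reverse primer anneals to the top strand over positions 169–177, i.e. to TGCCTACAG.
Its sequence written 5'→3' is the reverse complement: CTGTAGGCA.

5'-CTGTAGGCA-3'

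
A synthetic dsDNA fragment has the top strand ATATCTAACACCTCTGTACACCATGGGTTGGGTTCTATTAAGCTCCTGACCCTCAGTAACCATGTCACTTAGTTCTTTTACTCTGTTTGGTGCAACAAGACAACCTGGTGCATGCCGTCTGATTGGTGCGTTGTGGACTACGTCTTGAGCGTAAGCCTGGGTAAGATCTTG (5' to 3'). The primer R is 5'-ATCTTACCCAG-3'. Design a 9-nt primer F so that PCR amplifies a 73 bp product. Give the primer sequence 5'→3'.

5'-ACAAGACAA-3'

The reverse primer's reverse complement CTGGGTAAGAT matches the template at positions 157–167, so the product ends at position 167.
A 73 bp product then starts at position 167 − 73 + 1 = 95.
The forward primer is identical to the top strand there: ACAAGACAA.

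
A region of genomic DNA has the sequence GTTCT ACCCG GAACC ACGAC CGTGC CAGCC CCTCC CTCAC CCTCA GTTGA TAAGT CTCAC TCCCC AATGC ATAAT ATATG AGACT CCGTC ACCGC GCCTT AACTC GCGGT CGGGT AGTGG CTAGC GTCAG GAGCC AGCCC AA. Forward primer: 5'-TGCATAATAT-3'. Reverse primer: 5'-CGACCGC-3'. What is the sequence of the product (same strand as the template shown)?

5'-TGCATAATATATGAGACTCCGTCACCGCGCCTTAACTCGCGGTCG-3'

Forward primer TGCATAATAT is found on the top strand at positions 68–77.
Taking the reverse complement of CGACCGC gives GCGGTCG, found at positions 106–112 on the template; the primer anneals here to the top strand with its 3' end pointing upstream.
The product is the template from position 68 through 112 (45 bp).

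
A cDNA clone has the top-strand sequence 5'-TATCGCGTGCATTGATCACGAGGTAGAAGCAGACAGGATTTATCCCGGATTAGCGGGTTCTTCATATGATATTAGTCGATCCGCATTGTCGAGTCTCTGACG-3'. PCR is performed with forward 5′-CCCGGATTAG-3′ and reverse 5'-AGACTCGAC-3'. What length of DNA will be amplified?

53 bp

Forward primer CCCGGATTAG is found on the top strand at positions 44–53.
The reverse primer's reverse complement is GTCGAGTCT, which matches the template at positions 88–96.
Amplicon spans positions 44–96: 53 bp.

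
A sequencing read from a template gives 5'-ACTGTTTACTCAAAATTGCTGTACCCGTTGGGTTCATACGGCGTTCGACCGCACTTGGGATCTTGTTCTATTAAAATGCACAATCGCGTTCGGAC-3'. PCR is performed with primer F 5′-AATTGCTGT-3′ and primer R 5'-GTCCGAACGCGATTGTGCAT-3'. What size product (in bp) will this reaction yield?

82 bp

Scanning the template, AATTGCTGT occurs at positions 14–22; this primer anneals to the bottom strand there with its 3' end pointing downstream.
Taking the reverse complement of GTCCGAACGCGATTGTGCAT gives ATGCACAATCGCGTTCGGAC, found at positions 76–95 on the template; the primer anneals here to the top strand with its 3' end pointing upstream.
Amplicon spans positions 14–95: 82 bp.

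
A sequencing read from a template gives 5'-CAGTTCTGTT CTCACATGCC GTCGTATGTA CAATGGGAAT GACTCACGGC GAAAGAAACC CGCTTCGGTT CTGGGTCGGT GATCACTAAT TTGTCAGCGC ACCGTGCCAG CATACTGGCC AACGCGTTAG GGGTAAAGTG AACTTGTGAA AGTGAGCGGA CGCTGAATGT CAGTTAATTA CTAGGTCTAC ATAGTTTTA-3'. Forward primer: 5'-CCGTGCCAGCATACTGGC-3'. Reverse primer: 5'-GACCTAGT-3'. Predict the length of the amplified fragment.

86 bp

The forward primer matches the template at positions 102–119.
The reverse primer's reverse complement is ACTAGGTC, which matches the template at positions 180–187.
Amplicon spans positions 102–187: 86 bp.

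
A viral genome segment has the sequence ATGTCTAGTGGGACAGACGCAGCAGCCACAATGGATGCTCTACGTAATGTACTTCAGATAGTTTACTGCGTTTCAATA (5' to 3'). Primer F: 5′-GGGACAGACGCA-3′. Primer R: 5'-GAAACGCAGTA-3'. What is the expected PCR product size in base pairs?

The forward primer matches the template at positions 10–21.
Reverse complement of the reverse primer: TACTGCGTTTC. This occurs on the top strand at positions 64–74.
Amplicon spans positions 10–74: 65 bp.

65 bp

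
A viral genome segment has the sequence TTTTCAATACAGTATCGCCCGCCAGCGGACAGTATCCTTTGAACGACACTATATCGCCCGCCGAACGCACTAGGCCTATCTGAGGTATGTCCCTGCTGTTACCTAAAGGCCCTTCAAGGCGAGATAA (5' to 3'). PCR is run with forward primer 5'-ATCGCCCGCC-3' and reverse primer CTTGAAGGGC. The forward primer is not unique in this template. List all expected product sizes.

105 bp, 66 bp

The forward primer ATCGCCCGCC matches the top strand at positions 14–23, 53–62.
The reverse primer's reverse complement is GCCCTTCAAG, matching at positions 109–118.
Each forward site pairs with the reverse site to give a product ending at position 118: sizes 105, 66 bp.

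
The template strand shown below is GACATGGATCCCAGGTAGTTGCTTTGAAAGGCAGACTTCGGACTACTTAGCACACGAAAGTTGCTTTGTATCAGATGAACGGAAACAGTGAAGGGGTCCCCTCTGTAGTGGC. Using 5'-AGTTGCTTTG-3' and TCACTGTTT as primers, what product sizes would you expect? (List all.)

The forward primer AGTTGCTTTG matches the top strand at positions 17–26, 59–68.
The reverse primer's reverse complement is AAACAGTGA, matching at positions 83–91.
Each forward site pairs with the reverse site to give a product ending at position 91: sizes 75, 33 bp.

75 bp, 33 bp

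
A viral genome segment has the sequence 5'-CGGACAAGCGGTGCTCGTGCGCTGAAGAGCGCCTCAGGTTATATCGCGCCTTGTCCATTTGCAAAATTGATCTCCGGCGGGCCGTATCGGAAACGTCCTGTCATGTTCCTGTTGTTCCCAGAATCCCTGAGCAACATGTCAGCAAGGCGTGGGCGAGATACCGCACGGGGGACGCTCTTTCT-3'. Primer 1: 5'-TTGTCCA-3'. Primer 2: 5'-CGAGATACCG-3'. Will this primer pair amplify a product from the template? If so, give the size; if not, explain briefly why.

Primer 1 (TTGTCCA) matches the top strand at positions 51–57 (3' end points downstream).
Primer 2 (CGAGATACCG) also matches the top strand directly, at positions 154–163 — its reverse complement CGGTATCTCG is not present.
Both primers anneal to the bottom strand with 3' ends pointing the same way, so neither can prime synthesis back toward the other.

No product — both primers anneal to the same strand and extend in the same direction.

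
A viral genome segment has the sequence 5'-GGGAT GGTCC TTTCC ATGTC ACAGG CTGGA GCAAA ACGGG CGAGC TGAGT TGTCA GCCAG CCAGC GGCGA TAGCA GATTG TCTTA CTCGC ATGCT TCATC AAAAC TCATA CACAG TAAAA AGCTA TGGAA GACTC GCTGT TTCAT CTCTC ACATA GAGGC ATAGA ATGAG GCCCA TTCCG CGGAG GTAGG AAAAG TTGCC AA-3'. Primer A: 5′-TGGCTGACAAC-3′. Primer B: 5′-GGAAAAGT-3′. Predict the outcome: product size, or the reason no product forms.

No product — the primers' 3' ends point away from each other.

Primer A (TGGCTGACAAC) has reverse complement GTTGTCAGCCA, which matches the top strand at positions 49–59; primer A anneals to the top strand there with its 3' end pointing upstream toward position 49.
Primer B (GGAAAAGT) matches the top strand directly at positions 189–196; it anneals to the bottom strand with its 3' end pointing downstream toward position 196.
The 3' ends diverge (primer A extends toward position 1, primer B toward position 202), so the primers never converge on a shared product.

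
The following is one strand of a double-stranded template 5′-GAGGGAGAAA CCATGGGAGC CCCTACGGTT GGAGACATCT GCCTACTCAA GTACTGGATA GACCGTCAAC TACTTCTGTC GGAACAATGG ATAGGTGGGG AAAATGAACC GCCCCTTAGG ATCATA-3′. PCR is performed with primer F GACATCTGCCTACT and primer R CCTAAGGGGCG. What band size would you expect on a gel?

87 bp

Scanning the template, GACATCTGCCTACT occurs at positions 34–47; this primer anneals to the bottom strand there with its 3' end pointing downstream.
The reverse primer's reverse complement is CGCCCCTTAGG, which matches the template at positions 110–120.
Product length = (reverse-primer end) − (forward-primer start) + 1 = 120 − 34 + 1 = 87 bp.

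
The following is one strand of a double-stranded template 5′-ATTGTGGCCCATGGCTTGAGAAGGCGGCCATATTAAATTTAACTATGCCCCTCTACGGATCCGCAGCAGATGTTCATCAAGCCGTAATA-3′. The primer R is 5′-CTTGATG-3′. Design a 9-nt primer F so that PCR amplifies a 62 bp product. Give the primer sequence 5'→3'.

The reverse primer's reverse complement CATCAAG matches the template at positions 75–81, so the product ends at position 81.
A 62 bp product then starts at position 81 − 62 + 1 = 20.
The forward primer is identical to the top strand there: GAAGGCGGC.

5'-GAAGGCGGC-3'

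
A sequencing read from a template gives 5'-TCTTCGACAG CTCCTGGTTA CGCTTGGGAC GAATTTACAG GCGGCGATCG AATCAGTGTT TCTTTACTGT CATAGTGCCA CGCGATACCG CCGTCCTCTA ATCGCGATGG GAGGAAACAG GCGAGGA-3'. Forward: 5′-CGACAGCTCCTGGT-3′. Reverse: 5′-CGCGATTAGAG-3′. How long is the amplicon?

102 bp

Forward primer CGACAGCTCCTGGT is found on the top strand at positions 5–18.
The reverse primer's reverse complement is CTCTAATCGCG, which matches the template at positions 96–106.
Amplicon spans positions 5–106: 102 bp.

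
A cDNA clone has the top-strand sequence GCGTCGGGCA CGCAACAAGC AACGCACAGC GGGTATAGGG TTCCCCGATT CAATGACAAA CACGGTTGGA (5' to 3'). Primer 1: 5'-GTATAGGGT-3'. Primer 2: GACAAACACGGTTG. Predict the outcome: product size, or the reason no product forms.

No product — both primers anneal to the same strand and extend in the same direction.

Primer 1 (GTATAGGGT) matches the top strand at positions 33–41 (3' end points downstream).
Primer 2 (GACAAACACGGTTG) also matches the top strand directly, at positions 55–68 — its reverse complement CAACCGTGTTTGTC is not present.
Both primers anneal to the bottom strand with 3' ends pointing the same way, so neither can prime synthesis back toward the other.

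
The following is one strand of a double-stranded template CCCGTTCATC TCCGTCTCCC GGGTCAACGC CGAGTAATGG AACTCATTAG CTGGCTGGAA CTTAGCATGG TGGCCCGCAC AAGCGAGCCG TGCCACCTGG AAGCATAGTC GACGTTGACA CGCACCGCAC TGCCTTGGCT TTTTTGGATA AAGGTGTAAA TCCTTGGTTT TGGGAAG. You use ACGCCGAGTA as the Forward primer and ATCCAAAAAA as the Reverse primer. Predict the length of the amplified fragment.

Forward primer ACGCCGAGTA is found on the top strand at positions 27–36.
Taking the reverse complement of ATCCAAAAAA gives TTTTTTGGAT, found at positions 140–149 on the template; the primer anneals here to the top strand with its 3' end pointing upstream.
The product runs from position 27 to position 149, so its length is 149 − 27 + 1 = 123 bp.

123 bp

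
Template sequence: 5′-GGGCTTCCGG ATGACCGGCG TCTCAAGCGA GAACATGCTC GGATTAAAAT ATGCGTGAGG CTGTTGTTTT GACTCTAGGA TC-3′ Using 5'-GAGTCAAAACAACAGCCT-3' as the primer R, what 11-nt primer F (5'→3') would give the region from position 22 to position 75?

The reverse primer's reverse complement AGGCTGTTGTTTTGACTC matches the template at positions 58–75; the product starts at position 22.
The forward primer is identical to the top strand over positions 22–32: CTCAAGCGAGA.

5'-CTCAAGCGAGA-3'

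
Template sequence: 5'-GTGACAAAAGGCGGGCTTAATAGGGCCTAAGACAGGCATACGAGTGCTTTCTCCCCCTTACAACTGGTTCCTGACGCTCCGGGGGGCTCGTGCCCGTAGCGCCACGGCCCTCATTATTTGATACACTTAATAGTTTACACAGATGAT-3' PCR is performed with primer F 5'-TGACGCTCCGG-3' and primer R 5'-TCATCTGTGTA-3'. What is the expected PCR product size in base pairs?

The forward primer matches the template at positions 72–82.
Reverse complement of the reverse primer: TACACAGATGA. This occurs on the top strand at positions 136–146.
The product runs from position 72 to position 146, so its length is 146 − 72 + 1 = 75 bp.

75 bp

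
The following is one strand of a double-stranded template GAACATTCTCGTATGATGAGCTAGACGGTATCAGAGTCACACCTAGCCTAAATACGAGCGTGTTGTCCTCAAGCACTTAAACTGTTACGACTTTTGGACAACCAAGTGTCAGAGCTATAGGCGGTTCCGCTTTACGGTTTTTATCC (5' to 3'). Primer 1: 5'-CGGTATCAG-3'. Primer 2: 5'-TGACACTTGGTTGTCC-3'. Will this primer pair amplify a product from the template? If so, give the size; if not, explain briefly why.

Primer 1 (CGGTATCAG) matches the top strand at positions 26–34; it acts as a forward primer.
Primer 2's reverse complement is GGACAACCAAGTGTCA, matching the top strand at positions 96–111; it acts as a reverse primer.
The 3' ends face each other across positions 26–111, giving an 86 bp product.

Yes — an 86 bp product.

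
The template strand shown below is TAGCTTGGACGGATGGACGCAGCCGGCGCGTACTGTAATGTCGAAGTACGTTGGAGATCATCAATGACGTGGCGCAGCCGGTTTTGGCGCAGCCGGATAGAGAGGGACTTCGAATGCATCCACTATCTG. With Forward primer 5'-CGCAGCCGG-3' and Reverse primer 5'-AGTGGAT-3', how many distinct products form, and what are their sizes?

The forward primer CGCAGCCGG matches the top strand at positions 18–26, 73–81, 88–96.
The reverse primer's reverse complement is ATCCACT, matching at positions 118–124.
Each forward site pairs with the reverse site to give a product ending at position 124: sizes 107, 52, 37 bp.

Three products: 107 bp, 52 bp, 37 bp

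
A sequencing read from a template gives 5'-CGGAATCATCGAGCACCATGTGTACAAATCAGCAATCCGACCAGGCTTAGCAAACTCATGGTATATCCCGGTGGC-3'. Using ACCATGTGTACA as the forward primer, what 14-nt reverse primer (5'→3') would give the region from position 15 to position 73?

5'-CACCGGGATATACC-3'

The product's 3' end on the top strand is position 73.
The reverse primer anneals to the top strand over positions 60–73, i.e. to GGTATATCCCGGTG.
Its sequence written 5'→3' is the reverse complement: CACCGGGATATACC.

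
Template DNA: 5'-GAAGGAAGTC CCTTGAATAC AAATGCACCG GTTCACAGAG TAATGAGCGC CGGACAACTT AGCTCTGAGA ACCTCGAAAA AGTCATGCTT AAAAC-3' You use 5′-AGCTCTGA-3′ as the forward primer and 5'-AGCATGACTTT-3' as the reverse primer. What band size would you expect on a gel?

29 bp

Scanning the template, AGCTCTGA occurs at positions 61–68; this primer anneals to the bottom strand there with its 3' end pointing downstream.
Reverse complement of the reverse primer: AAAGTCATGCT. This occurs on the top strand at positions 79–89.
The product runs from position 61 to position 89, so its length is 89 − 61 + 1 = 29 bp.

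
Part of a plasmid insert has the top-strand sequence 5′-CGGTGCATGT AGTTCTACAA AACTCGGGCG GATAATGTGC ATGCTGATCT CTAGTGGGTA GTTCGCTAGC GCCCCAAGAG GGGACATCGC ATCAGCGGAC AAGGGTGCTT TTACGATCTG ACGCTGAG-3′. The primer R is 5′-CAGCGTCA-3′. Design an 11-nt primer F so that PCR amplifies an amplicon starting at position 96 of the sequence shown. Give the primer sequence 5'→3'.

The reverse primer's reverse complement TGACGCTG matches the template at positions 119–126; the product starts at position 96.
The forward primer is identical to the top strand over positions 96–106: CGGACAAGGGT.

5'-CGGACAAGGGT-3'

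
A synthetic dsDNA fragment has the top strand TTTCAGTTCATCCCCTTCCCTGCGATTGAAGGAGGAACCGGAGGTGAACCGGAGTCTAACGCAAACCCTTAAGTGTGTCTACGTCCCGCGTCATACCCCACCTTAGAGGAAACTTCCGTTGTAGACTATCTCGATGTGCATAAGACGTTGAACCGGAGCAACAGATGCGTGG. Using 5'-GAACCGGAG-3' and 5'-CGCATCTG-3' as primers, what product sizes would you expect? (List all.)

The forward primer GAACCGGAG matches the top strand at positions 35–43, 46–54, 150–158.
The reverse primer's reverse complement is CAGATGCG, matching at positions 162–169.
Each forward site pairs with the reverse site to give a product ending at position 169: sizes 135, 124, 20 bp.

135 bp, 124 bp, 20 bp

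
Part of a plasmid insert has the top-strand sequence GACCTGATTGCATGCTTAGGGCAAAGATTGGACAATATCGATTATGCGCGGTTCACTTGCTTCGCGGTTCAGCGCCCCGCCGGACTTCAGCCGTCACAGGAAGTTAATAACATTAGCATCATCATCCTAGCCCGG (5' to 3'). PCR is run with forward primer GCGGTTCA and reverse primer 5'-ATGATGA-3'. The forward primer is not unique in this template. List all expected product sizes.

78 bp, 62 bp

The forward primer GCGGTTCA matches the top strand at positions 48–55, 64–71.
The reverse primer's reverse complement is TCATCAT, matching at positions 119–125.
Each forward site pairs with the reverse site to give a product ending at position 125: sizes 78, 62 bp.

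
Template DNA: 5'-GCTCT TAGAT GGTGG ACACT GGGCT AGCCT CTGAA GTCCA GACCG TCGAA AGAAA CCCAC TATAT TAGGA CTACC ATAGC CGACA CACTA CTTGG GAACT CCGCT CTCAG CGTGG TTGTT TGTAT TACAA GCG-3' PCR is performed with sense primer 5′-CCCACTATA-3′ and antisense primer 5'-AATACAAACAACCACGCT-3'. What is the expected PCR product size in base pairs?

71 bp

Forward primer CCCACTATA is found on the top strand at positions 56–64.
The reverse primer's reverse complement is AGCGTGGTTGTTTGTATT, which matches the template at positions 109–126.
The product runs from position 56 to position 126, so its length is 126 − 56 + 1 = 71 bp.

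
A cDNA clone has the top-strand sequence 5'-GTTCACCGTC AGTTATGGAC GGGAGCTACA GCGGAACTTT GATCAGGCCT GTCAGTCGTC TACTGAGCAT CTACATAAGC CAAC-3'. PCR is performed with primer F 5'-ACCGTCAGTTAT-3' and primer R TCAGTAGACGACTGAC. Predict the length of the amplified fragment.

62 bp

The forward primer matches the template at positions 5–16.
The reverse primer's reverse complement is GTCAGTCGTCTACTGA, which matches the template at positions 51–66.
Product length = (reverse-primer end) − (forward-primer start) + 1 = 66 − 5 + 1 = 62 bp.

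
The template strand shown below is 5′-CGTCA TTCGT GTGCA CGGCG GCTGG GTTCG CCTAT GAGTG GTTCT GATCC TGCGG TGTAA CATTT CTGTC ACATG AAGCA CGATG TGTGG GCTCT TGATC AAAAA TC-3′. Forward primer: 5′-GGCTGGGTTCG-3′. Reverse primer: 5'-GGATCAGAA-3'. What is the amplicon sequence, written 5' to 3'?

The forward primer matches the template at positions 20–30.
Taking the reverse complement of GGATCAGAA gives TTCTGATCC, found at positions 42–50 on the template; the primer anneals here to the top strand with its 3' end pointing upstream.
The product is the template from position 20 through 50 (31 bp).

5'-GGCTGGGTTCGCCTATGAGTGGTTCTGATCC-3'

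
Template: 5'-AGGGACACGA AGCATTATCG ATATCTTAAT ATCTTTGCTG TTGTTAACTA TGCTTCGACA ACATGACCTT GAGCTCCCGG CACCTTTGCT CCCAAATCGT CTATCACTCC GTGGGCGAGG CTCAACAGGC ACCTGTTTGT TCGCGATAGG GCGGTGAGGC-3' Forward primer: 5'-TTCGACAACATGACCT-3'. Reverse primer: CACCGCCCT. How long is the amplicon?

103 bp

The forward primer matches the template at positions 54–69.
The reverse primer's reverse complement is AGGGCGGTG, which matches the template at positions 148–156.
Amplicon spans positions 54–156: 103 bp.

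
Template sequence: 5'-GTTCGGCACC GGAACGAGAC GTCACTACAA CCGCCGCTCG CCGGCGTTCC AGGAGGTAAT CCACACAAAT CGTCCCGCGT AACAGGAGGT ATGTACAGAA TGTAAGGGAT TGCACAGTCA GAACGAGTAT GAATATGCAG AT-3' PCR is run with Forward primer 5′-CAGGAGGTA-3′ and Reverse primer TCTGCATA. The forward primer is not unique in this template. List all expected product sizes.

The forward primer CAGGAGGTA matches the top strand at positions 50–58, 83–91.
The reverse primer's reverse complement is TATGCAGA, matching at positions 134–141.
Each forward site pairs with the reverse site to give a product ending at position 141: sizes 92, 59 bp.

92 bp, 59 bp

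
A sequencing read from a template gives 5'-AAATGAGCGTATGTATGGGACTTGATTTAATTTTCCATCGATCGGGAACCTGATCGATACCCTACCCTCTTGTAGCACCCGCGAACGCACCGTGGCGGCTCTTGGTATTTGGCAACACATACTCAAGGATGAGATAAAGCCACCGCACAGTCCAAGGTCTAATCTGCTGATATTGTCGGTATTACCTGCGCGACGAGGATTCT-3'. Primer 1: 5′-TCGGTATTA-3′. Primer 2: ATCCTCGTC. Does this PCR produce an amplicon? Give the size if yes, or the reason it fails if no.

Yes — a 25 bp product.

Primer 1 (TCGGTATTA) matches the top strand at positions 176–184; it acts as a forward primer.
Primer 2's reverse complement is GACGAGGAT, matching the top strand at positions 192–200; it acts as a reverse primer.
The 3' ends face each other across positions 176–200, giving a 25 bp product.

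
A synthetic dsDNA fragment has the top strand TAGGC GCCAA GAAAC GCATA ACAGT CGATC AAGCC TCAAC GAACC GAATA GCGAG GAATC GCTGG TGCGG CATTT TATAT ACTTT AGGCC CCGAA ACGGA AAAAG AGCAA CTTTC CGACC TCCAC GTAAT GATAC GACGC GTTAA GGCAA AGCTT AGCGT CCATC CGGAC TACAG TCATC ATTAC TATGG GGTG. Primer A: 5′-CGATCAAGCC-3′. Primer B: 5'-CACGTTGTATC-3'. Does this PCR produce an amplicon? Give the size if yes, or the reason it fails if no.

Primer B (CACGTTGTATC) does not match the top strand, and its reverse complement GATACAACGTG does not match either.
With no annealing site for primer B, no amplification occurs.

No product — primer B has no binding site in the template.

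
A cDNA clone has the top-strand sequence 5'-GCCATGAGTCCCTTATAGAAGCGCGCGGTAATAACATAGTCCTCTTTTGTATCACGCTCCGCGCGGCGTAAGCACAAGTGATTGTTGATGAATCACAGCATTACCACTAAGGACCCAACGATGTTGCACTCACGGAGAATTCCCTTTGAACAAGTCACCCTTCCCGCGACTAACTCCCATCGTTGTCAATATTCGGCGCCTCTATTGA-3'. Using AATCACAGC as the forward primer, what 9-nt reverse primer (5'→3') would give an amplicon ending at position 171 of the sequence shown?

The forward primer binds at positions 91–99; the product's 3' end on the top strand is position 171.
The reverse primer anneals to the top strand over positions 163–171, i.e. to CCCGCGACT.
Its sequence written 5'→3' is the reverse complement: AGTCGCGGG.

5'-AGTCGCGGG-3'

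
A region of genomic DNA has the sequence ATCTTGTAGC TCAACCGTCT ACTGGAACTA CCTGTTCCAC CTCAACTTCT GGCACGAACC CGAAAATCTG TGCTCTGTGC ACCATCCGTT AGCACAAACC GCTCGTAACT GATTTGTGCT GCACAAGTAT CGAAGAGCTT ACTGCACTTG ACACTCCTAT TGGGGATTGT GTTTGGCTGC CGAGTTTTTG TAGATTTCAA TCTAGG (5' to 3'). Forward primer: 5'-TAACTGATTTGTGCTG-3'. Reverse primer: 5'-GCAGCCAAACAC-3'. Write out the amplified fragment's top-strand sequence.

Forward primer TAACTGATTTGTGCTG is found on the top strand at positions 106–121.
Taking the reverse complement of GCAGCCAAACAC gives GTGTTTGGCTGC, found at positions 169–180 on the template; the primer anneals here to the top strand with its 3' end pointing upstream.
The product is the template from position 106 through 180 (75 bp).

5'-TAACTGATTTGTGCTGCACAAGTATCGAAGAGCTTACTGCACTTGACACTCCTATTGGGGATTGTGTTTGGCTGC-3'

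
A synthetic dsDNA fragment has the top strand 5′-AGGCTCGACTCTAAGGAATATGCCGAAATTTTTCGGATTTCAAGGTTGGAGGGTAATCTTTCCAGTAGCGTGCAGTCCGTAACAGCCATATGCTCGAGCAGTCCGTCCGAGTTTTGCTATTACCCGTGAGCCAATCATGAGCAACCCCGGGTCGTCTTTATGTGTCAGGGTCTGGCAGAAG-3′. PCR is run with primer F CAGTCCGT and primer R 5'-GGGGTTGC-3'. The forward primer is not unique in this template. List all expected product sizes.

76 bp, 50 bp

The forward primer CAGTCCGT matches the top strand at positions 73–80, 99–106.
The reverse primer's reverse complement is GCAACCCC, matching at positions 141–148.
Each forward site pairs with the reverse site to give a product ending at position 148: sizes 76, 50 bp.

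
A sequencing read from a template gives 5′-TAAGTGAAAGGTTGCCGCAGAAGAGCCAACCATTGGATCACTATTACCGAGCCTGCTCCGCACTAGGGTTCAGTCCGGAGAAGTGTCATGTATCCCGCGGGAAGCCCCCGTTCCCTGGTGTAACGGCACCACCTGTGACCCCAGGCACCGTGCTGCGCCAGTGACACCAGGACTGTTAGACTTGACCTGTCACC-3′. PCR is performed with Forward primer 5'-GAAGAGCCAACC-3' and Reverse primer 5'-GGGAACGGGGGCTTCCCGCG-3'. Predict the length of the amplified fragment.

96 bp

Scanning the template, GAAGAGCCAACC occurs at positions 20–31; this primer anneals to the bottom strand there with its 3' end pointing downstream.
Taking the reverse complement of GGGAACGGGGGCTTCCCGCG gives CGCGGGAAGCCCCCGTTCCC, found at positions 96–115 on the template; the primer anneals here to the top strand with its 3' end pointing upstream.
Amplicon spans positions 20–115: 96 bp.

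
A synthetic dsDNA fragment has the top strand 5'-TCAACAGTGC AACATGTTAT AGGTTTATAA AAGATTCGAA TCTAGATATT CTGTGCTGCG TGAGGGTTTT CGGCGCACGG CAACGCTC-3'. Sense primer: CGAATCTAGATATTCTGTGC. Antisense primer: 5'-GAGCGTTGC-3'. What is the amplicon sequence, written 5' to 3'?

5'-CGAATCTAGATATTCTGTGCTGCGTGAGGGTTTTCGGCGCACGGCAACGCTC-3'

Forward primer CGAATCTAGATATTCTGTGC is found on the top strand at positions 37–56.
The reverse primer's reverse complement is GCAACGCTC, which matches the template at positions 80–88.
The product is the template from position 37 through 88 (52 bp).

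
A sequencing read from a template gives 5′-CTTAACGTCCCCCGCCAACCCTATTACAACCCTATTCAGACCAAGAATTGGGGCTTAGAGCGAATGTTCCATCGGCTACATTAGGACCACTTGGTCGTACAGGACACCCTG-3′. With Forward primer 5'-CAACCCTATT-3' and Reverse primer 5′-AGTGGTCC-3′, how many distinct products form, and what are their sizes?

The forward primer CAACCCTATT matches the top strand at positions 16–25, 27–36.
The reverse primer's reverse complement is GGACCACT, matching at positions 84–91.
Each forward site pairs with the reverse site to give a product ending at position 91: sizes 76, 65 bp.

Two products: 76 bp, 65 bp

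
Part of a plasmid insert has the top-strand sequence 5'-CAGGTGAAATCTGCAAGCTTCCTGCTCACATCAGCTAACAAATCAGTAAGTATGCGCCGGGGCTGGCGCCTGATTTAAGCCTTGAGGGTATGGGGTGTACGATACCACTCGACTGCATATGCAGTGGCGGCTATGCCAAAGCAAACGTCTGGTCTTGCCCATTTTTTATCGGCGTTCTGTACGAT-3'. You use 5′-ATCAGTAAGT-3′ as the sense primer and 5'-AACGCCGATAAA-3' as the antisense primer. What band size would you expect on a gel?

The forward primer matches the template at positions 42–51.
Taking the reverse complement of AACGCCGATAAA gives TTTATCGGCGTT, found at positions 165–176 on the template; the primer anneals here to the top strand with its 3' end pointing upstream.
Product length = (reverse-primer end) − (forward-primer start) + 1 = 176 − 42 + 1 = 135 bp.

135 bp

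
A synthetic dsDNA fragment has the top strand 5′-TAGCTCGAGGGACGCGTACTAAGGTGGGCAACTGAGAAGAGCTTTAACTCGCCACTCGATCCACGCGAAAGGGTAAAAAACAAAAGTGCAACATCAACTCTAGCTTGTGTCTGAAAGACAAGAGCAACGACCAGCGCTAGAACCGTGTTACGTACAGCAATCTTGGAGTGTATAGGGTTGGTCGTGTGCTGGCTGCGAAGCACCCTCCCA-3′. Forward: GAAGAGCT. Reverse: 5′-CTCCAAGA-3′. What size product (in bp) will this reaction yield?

133 bp

The forward primer matches the template at positions 36–43.
The reverse primer's reverse complement is TCTTGGAG, which matches the template at positions 161–168.
The product runs from position 36 to position 168, so its length is 168 − 36 + 1 = 133 bp.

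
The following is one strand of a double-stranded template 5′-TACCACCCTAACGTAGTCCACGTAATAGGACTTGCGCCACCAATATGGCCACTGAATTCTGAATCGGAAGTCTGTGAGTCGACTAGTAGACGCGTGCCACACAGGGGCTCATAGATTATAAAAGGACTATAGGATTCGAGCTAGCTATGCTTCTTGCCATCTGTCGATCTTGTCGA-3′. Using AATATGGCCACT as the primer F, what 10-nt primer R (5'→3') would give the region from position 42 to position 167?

5'-TCGACAGATG-3'

The product's 3' end on the top strand is position 167.
The reverse primer anneals to the top strand over positions 158–167, i.e. to CATCTGTCGA.
Its sequence written 5'→3' is the reverse complement: TCGACAGATG.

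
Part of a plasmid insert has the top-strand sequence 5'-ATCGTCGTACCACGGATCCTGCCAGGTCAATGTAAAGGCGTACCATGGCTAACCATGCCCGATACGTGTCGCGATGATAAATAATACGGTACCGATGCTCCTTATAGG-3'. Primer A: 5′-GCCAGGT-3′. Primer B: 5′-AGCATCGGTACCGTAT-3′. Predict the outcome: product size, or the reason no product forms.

Primer A (GCCAGGT) matches the top strand at positions 21–27; it acts as a forward primer.
Primer B's reverse complement is ATACGGTACCGATGCT, matching the top strand at positions 84–99; it acts as a reverse primer.
The 3' ends face each other across positions 21–99, giving a 79 bp product.

Yes — a 79 bp product.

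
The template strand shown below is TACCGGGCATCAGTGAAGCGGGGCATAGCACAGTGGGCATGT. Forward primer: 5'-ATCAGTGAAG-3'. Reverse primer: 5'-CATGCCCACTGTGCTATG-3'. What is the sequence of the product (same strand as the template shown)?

Scanning the template, ATCAGTGAAG occurs at positions 9–18; this primer anneals to the bottom strand there with its 3' end pointing downstream.
The reverse primer's reverse complement is CATAGCACAGTGGGCATG, which matches the template at positions 24–41.
The product is the template from position 9 through 41 (33 bp).

5'-ATCAGTGAAGCGGGGCATAGCACAGTGGGCATG-3'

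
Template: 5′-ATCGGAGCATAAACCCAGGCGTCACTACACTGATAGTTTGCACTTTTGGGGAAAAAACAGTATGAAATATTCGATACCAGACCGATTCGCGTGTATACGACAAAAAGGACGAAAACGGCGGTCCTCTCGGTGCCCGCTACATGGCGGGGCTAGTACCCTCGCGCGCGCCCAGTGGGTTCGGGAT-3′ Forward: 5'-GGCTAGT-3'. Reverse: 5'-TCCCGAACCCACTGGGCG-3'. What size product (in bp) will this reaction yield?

Forward primer GGCTAGT is found on the top strand at positions 148–154.
The reverse primer's reverse complement is CGCCCAGTGGGTTCGGGA, which matches the template at positions 166–183.
Amplicon spans positions 148–183: 36 bp.

36 bp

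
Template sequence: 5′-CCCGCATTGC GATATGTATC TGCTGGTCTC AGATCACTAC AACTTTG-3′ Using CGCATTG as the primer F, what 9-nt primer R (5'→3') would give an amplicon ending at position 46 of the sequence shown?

The forward primer binds at positions 3–9; the product's 3' end on the top strand is position 46.
The reverse primer anneals to the top strand over positions 38–46, i.e. to TACAACTTT.
Its sequence written 5'→3' is the reverse complement: AAAGTTGTA.

5'-AAAGTTGTA-3'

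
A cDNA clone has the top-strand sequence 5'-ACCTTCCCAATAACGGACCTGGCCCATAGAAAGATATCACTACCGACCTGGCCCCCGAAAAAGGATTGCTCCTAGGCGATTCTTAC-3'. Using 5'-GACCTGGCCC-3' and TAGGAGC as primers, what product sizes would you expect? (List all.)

The forward primer GACCTGGCCC matches the top strand at positions 16–25, 45–54.
The reverse primer's reverse complement is GCTCCTA, matching at positions 68–74.
Each forward site pairs with the reverse site to give a product ending at position 74: sizes 59, 30 bp.

59 bp, 30 bp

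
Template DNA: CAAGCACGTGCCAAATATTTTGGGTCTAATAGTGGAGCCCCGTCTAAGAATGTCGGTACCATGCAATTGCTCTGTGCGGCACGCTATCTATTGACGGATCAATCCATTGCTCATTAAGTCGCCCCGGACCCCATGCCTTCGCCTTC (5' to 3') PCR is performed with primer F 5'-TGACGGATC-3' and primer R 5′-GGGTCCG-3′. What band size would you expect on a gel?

Forward primer TGACGGATC is found on the top strand at positions 92–100.
The reverse primer's reverse complement is CGGACCC, which matches the template at positions 125–131.
The product runs from position 92 to position 131, so its length is 131 − 92 + 1 = 40 bp.

40 bp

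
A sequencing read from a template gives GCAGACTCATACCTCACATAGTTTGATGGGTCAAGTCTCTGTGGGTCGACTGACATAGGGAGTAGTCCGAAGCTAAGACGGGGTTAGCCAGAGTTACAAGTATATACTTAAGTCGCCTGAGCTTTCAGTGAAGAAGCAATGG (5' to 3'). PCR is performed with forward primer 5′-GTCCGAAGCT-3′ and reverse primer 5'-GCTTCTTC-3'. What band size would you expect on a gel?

73 bp

Scanning the template, GTCCGAAGCT occurs at positions 65–74; this primer anneals to the bottom strand there with its 3' end pointing downstream.
The reverse primer's reverse complement is GAAGAAGC, which matches the template at positions 130–137.
Product length = (reverse-primer end) − (forward-primer start) + 1 = 137 − 65 + 1 = 73 bp.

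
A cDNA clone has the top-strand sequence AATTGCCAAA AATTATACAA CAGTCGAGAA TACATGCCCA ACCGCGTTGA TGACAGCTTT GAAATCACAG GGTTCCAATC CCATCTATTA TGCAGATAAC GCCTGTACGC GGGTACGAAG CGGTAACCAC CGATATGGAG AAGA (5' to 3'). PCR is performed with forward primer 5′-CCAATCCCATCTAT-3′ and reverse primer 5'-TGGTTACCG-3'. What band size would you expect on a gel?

55 bp

Forward primer CCAATCCCATCTAT is found on the top strand at positions 75–88.
The reverse primer's reverse complement is CGGTAACCA, which matches the template at positions 121–129.
The product runs from position 75 to position 129, so its length is 129 − 75 + 1 = 55 bp.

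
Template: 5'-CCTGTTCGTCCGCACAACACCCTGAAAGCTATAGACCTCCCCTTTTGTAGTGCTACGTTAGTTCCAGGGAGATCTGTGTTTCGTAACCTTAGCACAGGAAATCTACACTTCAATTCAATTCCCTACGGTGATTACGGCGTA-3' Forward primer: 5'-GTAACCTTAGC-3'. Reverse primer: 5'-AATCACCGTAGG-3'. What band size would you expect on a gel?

51 bp

Scanning the template, GTAACCTTAGC occurs at positions 83–93; this primer anneals to the bottom strand there with its 3' end pointing downstream.
The reverse primer's reverse complement is CCTACGGTGATT, which matches the template at positions 122–133.
Product length = (reverse-primer end) − (forward-primer start) + 1 = 133 − 83 + 1 = 51 bp.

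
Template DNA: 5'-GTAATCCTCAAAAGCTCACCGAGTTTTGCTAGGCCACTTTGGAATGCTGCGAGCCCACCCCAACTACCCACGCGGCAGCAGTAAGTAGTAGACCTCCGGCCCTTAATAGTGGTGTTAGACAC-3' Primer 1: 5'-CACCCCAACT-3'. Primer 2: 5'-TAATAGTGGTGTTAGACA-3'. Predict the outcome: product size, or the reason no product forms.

Primer 1 (CACCCCAACT) matches the top strand at positions 56–65 (3' end points downstream).
Primer 2 (TAATAGTGGTGTTAGACA) also matches the top strand directly, at positions 104–121 — its reverse complement TGTCTAACACCACTATTA is not present.
Both primers anneal to the bottom strand with 3' ends pointing the same way, so neither can prime synthesis back toward the other.

No product — both primers anneal to the same strand and extend in the same direction.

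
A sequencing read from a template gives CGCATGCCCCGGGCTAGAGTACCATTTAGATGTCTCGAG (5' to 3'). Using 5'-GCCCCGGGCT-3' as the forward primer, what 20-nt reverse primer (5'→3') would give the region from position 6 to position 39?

5'-CTCGAGACATCTAAATGGTA-3'

The product's 3' end on the top strand is position 39.
The reverse primer anneals to the top strand over positions 20–39, i.e. to TACCATTTAGATGTCTCGAG.
Its sequence written 5'→3' is the reverse complement: CTCGAGACATCTAAATGGTA.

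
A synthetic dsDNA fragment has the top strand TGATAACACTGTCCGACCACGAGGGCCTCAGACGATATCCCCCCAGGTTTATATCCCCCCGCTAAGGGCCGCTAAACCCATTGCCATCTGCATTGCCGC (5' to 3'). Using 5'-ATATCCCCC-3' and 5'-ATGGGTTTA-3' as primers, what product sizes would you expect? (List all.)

47 bp, 31 bp

The forward primer ATATCCCCC matches the top strand at positions 35–43, 51–59.
The reverse primer's reverse complement is TAAACCCAT, matching at positions 73–81.
Each forward site pairs with the reverse site to give a product ending at position 81: sizes 47, 31 bp.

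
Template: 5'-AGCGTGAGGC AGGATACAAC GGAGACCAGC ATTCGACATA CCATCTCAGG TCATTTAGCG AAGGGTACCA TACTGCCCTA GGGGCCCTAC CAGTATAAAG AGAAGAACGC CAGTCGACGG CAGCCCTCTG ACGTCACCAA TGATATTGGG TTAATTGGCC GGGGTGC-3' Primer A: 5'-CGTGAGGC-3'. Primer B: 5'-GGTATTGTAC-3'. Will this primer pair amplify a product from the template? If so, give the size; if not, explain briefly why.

No product — primer B has no binding site in the template.

Primer B (GGTATTGTAC) does not match the top strand, and its reverse complement GTACAATACC does not match either.
With no annealing site for primer B, no amplification occurs.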